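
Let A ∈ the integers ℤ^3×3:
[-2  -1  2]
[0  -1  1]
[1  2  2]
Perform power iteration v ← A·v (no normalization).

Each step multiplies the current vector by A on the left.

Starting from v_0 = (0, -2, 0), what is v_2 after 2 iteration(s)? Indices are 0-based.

v_2 = (-14, -6, -2)

v_0 = (0, -2, 0).
v_1 = A·v_0 = (2, 2, -4).
v_2 = A·v_1 = (-14, -6, -2).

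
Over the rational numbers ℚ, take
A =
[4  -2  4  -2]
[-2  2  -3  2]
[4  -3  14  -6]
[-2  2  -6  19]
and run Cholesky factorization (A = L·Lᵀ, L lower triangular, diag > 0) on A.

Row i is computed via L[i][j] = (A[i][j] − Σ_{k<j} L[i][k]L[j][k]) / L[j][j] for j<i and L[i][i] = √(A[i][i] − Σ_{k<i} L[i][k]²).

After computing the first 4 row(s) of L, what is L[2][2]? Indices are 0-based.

L[2][2] = 3

Step 1: L[0][0] = √(4) = 2.
  L[1][0] = (-2) / L[0][0] = -1.
Step 2: L[1][1] = √(1) = 1.
  L[2][0] = (4) / L[0][0] = 2.
  L[2][1] = (-1) / L[1][1] = -1.
Step 3: L[2][2] = √(9) = 3.
  L[3][0] = (-2) / L[0][0] = -1.
  L[3][1] = (1) / L[1][1] = 1.
  L[3][2] = (-3) / L[2][2] = -1.
Step 4: L[3][3] = √(16) = 4.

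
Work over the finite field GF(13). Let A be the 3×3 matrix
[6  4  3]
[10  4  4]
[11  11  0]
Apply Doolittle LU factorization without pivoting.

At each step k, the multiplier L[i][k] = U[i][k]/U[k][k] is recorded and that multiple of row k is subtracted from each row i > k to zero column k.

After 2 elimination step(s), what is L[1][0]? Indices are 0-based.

L[1][0] = 6

Step 1: pivot at (0,0) is 6.
  row1 ← row1 − (6)·row0  ⇒  L[1][0]=6, U row1=(0, 6, 12)
  row2 ← row2 − (4)·row0  ⇒  L[2][0]=4, U row2=(0, 8, 1)
Step 2: pivot at (1,1) is 6.
  row2 ← row2 − (10)·row1  ⇒  L[2][1]=10, U row2=(0, 0, 11)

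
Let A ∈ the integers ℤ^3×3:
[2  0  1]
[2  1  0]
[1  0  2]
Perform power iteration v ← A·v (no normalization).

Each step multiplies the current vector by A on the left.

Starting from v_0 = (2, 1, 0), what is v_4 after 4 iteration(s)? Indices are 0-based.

v_0 = (2, 1, 0).
v_1 = A·v_0 = (4, 5, 2).
v_2 = A·v_1 = (10, 13, 8).
v_3 = A·v_2 = (28, 33, 26).
v_4 = A·v_3 = (82, 89, 80).

v_4 = (82, 89, 80)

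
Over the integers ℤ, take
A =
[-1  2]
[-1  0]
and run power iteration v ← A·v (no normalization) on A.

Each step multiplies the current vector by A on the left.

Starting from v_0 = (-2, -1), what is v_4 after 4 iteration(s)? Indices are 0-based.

v_0 = (-2, -1).
v_1 = A·v_0 = (0, 2).
v_2 = A·v_1 = (4, 0).
v_3 = A·v_2 = (-4, -4).
v_4 = A·v_3 = (-4, 4).

v_4 = (-4, 4)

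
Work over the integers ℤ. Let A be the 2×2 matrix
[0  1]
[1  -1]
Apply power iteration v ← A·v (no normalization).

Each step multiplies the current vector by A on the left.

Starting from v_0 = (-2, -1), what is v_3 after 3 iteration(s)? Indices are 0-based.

v_3 = (0, -1)

v_0 = (-2, -1).
v_1 = A·v_0 = (-1, -1).
v_2 = A·v_1 = (-1, 0).
v_3 = A·v_2 = (0, -1).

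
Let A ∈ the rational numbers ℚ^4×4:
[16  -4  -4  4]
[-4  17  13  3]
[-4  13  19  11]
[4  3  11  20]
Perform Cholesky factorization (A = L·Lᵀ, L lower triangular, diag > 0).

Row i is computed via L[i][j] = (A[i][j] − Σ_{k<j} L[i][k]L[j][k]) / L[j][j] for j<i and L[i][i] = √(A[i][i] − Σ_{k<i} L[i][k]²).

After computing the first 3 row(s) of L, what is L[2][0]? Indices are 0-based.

L[2][0] = -1

Step 1: L[0][0] = √(16) = 4.
  L[1][0] = (-4) / L[0][0] = -1.
Step 2: L[1][1] = √(16) = 4.
  L[2][0] = (-4) / L[0][0] = -1.
  L[2][1] = (12) / L[1][1] = 3.
Step 3: L[2][2] = √(9) = 3.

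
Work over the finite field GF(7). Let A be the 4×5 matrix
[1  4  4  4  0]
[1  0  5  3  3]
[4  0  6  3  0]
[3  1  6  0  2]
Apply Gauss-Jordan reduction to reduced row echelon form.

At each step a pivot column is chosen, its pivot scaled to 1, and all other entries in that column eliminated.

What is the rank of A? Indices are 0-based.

pivot(0,0)=1: scale R0 → (1, 4, 4, 4, 0)
  clear (1,0): R1 −= (1)R0 → (0, 3, 1, 6, 3)
  clear (2,0): R2 −= (4)R0 → (0, 5, 4, 1, 0)
  clear (3,0): R3 −= (3)R0 → (0, 3, 1, 2, 2)
pivot(1,1)=3: scale R1 → (0, 1, 5, 2, 1)
  clear (0,1): R0 −= (4)R1 → (1, 0, 5, 3, 3)
  clear (2,1): R2 −= (5)R1 → (0, 0, 0, 5, 2)
  clear (3,1): R3 −= (3)R1 → (0, 0, 0, 3, 6)
col 2: no nonzero at/below row 2; advance.
pivot(2,3)=5: scale R2 → (0, 0, 0, 1, 6)
  clear (0,3): R0 −= (3)R2 → (1, 0, 5, 0, 6)
  clear (1,3): R1 −= (2)R2 → (0, 1, 5, 0, 3)
  clear (3,3): R3 −= (3)R2 → (0, 0, 0, 0, 2)
pivot(3,4)=2: scale R3 → (0, 0, 0, 0, 1)
  clear (0,4): R0 −= (6)R3 → (1, 0, 5, 0, 0)
  clear (1,4): R1 −= (3)R3 → (0, 1, 5, 0, 0)
  clear (2,4): R2 −= (6)R3 → (0, 0, 0, 1, 0)

rank = 4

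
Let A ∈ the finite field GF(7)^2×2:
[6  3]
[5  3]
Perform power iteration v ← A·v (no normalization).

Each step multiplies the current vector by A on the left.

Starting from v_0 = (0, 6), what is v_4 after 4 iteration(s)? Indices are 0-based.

v_0 = (0, 6).
v_1 = A·v_0 = (4, 4).
v_2 = A·v_1 = (1, 4).
v_3 = A·v_2 = (4, 3).
v_4 = A·v_3 = (5, 1).

v_4 = (5, 1)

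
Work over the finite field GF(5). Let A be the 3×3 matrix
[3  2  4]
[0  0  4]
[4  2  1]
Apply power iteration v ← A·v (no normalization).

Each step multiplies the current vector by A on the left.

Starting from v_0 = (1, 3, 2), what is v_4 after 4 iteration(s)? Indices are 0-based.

v_0 = (1, 3, 2).
v_1 = A·v_0 = (2, 3, 2).
v_2 = A·v_1 = (0, 3, 1).
v_3 = A·v_2 = (0, 4, 2).
v_4 = A·v_3 = (1, 3, 0).

v_4 = (1, 3, 0)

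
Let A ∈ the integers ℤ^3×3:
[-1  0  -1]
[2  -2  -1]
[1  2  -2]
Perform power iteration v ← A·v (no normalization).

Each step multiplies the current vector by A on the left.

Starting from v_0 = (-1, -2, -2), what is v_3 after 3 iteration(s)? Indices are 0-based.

v_0 = (-1, -2, -2).
v_1 = A·v_0 = (3, 4, -1).
v_2 = A·v_1 = (-2, -1, 13).
v_3 = A·v_2 = (-11, -15, -30).

v_3 = (-11, -15, -30)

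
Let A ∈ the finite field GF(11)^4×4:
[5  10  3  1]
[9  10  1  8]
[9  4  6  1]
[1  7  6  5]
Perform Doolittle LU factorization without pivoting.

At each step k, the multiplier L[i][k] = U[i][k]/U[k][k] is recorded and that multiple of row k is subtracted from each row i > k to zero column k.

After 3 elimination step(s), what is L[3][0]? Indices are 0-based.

k=0: U[0][0]=5
  eliminate (1,0): mult=4, new row 1: (0, 3, 0, 4); set L[1][0]=4
  eliminate (2,0): mult=4, new row 2: (0, 8, 5, 8); set L[2][0]=4
  eliminate (3,0): mult=9, new row 3: (0, 5, 1, 7); set L[3][0]=9
k=1: U[1][1]=3
  eliminate (2,1): mult=10, new row 2: (0, 0, 5, 1); set L[2][1]=10
  eliminate (3,1): mult=9, new row 3: (0, 0, 1, 4); set L[3][1]=9
k=2: U[2][2]=5
  eliminate (3,2): mult=9, new row 3: (0, 0, 0, 6); set L[3][2]=9

L[3][0] = 9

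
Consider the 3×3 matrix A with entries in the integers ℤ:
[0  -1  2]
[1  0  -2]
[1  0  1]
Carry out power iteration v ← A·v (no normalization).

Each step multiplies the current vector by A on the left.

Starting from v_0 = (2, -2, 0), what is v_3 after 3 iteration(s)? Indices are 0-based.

v_0 = (2, -2, 0).
v_1 = A·v_0 = (2, 2, 2).
v_2 = A·v_1 = (2, -2, 4).
v_3 = A·v_2 = (10, -6, 6).

v_3 = (10, -6, 6)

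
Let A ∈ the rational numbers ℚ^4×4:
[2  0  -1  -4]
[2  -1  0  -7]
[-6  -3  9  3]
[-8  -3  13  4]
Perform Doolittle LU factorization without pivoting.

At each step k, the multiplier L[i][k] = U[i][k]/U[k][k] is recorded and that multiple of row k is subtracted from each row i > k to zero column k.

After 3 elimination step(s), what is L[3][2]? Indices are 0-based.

k=0: U[0][0]=2
  eliminate (1,0): mult=1, new row 1: (0, -1, 1, -3); set L[1][0]=1
  eliminate (2,0): mult=-3, new row 2: (0, -3, 6, -9); set L[2][0]=-3
  eliminate (3,0): mult=-4, new row 3: (0, -3, 9, -12); set L[3][0]=-4
k=1: U[1][1]=-1
  eliminate (2,1): mult=3, new row 2: (0, 0, 3, 0); set L[2][1]=3
  eliminate (3,1): mult=3, new row 3: (0, 0, 6, -3); set L[3][1]=3
k=2: U[2][2]=3
  eliminate (3,2): mult=2, new row 3: (0, 0, 0, -3); set L[3][2]=2

L[3][2] = 2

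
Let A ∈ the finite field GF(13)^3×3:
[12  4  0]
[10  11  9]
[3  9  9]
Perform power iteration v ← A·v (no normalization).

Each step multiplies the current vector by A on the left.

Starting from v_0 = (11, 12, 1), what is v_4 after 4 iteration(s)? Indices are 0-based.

v_0 = (11, 12, 1).
v_1 = A·v_0 = (11, 4, 7).
v_2 = A·v_1 = (5, 9, 2).
v_3 = A·v_2 = (5, 11, 10).
v_4 = A·v_3 = (0, 1, 9).

v_4 = (0, 1, 9)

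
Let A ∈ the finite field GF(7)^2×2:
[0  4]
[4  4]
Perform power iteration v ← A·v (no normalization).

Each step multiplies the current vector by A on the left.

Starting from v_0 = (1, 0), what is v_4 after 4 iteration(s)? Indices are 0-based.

v_0 = (1, 0).
v_1 = A·v_0 = (0, 4).
v_2 = A·v_1 = (2, 2).
v_3 = A·v_2 = (1, 2).
v_4 = A·v_3 = (1, 5).

v_4 = (1, 5)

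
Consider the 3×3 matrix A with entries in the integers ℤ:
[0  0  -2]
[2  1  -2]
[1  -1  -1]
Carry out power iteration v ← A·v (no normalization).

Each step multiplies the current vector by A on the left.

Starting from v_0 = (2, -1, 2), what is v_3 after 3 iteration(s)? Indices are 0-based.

v_3 = (8, -7, 13)

v_0 = (2, -1, 2).
v_1 = A·v_0 = (-4, -1, 1).
v_2 = A·v_1 = (-2, -11, -4).
v_3 = A·v_2 = (8, -7, 13).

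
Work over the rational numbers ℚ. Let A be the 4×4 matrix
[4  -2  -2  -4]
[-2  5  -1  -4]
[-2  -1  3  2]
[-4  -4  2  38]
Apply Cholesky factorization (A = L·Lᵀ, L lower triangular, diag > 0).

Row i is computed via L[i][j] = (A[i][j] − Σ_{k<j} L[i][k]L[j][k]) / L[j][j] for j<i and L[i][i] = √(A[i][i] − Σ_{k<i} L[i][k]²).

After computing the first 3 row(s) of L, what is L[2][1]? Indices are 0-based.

Step 1: L[0][0] = √(4) = 2.
  L[1][0] = (-2) / L[0][0] = -1.
Step 2: L[1][1] = √(4) = 2.
  L[2][0] = (-2) / L[0][0] = -1.
  L[2][1] = (-2) / L[1][1] = -1.
Step 3: L[2][2] = √(1) = 1.

L[2][1] = -1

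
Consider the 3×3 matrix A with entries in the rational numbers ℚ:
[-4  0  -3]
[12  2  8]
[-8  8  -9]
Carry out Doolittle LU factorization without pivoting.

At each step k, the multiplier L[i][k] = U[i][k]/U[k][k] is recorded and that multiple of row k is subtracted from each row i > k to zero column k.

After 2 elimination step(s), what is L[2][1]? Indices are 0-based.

L[2][1] = 4

k=0: U[0][0]=-4
  eliminate (1,0): mult=-3, new row 1: (0, 2, -1); set L[1][0]=-3
  eliminate (2,0): mult=2, new row 2: (0, 8, -3); set L[2][0]=2
k=1: U[1][1]=2
  eliminate (2,1): mult=4, new row 2: (0, 0, 1); set L[2][1]=4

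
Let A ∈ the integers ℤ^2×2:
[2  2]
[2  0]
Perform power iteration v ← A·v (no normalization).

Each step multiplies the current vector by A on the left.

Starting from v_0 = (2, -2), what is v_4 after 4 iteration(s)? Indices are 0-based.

v_4 = (64, 32)

v_0 = (2, -2).
v_1 = A·v_0 = (0, 4).
v_2 = A·v_1 = (8, 0).
v_3 = A·v_2 = (16, 16).
v_4 = A·v_3 = (64, 32).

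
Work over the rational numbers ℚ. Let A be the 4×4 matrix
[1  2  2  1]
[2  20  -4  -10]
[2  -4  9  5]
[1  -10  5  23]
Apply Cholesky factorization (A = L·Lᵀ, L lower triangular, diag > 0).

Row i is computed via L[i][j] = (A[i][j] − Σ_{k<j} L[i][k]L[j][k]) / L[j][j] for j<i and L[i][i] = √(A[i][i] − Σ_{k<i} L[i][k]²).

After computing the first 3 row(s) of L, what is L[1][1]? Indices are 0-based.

L[1][1] = 4

Step 1: L[0][0] = √(1) = 1.
  L[1][0] = (2) / L[0][0] = 2.
Step 2: L[1][1] = √(16) = 4.
  L[2][0] = (2) / L[0][0] = 2.
  L[2][1] = (-8) / L[1][1] = -2.
Step 3: L[2][2] = √(1) = 1.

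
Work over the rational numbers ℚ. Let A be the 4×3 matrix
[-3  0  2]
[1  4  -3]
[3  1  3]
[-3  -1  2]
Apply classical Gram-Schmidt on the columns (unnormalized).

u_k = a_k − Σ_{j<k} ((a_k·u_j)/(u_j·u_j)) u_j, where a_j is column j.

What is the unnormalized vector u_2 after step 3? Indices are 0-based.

Step 1: u_0 = a_0 = (-3, 1, 3, -3).
Step 2: u_1 = a_1 − (5/14)·u_0 = (15/14, 51/14, -1/14, 1/14).
Step 3: u_2 = a_2 − (-3/14)·u_0 − (-62/101)·u_1 = (407/202, -111/202, 727/202, 283/202).

u_2 = (407/202, -111/202, 727/202, 283/202)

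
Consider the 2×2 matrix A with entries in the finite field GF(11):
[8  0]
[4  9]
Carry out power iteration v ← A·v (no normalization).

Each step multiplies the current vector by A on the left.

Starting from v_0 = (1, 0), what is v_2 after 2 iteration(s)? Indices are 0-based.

v_0 = (1, 0).
v_1 = A·v_0 = (8, 4).
v_2 = A·v_1 = (9, 2).

v_2 = (9, 2)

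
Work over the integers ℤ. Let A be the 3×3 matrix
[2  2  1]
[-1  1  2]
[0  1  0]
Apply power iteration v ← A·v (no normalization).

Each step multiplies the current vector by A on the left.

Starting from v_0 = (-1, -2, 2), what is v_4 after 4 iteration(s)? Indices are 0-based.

v_4 = (31, 18, 13)

v_0 = (-1, -2, 2).
v_1 = A·v_0 = (-4, 3, -2).
v_2 = A·v_1 = (-4, 3, 3).
v_3 = A·v_2 = (1, 13, 3).
v_4 = A·v_3 = (31, 18, 13).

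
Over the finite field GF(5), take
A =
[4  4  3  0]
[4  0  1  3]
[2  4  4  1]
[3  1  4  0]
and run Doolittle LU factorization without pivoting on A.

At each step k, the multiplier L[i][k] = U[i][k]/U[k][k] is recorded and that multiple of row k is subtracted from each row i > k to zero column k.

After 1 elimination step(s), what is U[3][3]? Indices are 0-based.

U[3][3] = 0

Step 1: pivot at (0,0) is 4.
  row1 ← row1 − (1)·row0  ⇒  L[1][0]=1, U row1=(0, 1, 3, 3)
  row2 ← row2 − (3)·row0  ⇒  L[2][0]=3, U row2=(0, 2, 0, 1)
  row3 ← row3 − (2)·row0  ⇒  L[3][0]=2, U row3=(0, 3, 3, 0)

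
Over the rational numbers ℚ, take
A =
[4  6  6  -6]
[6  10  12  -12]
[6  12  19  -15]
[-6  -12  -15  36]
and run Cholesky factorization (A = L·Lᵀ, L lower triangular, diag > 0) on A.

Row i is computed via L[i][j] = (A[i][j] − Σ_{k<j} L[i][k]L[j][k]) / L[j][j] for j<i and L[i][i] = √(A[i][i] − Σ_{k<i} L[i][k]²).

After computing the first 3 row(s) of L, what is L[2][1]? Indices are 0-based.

L[2][1] = 3

Step 1: L[0][0] = √(4) = 2.
  L[1][0] = (6) / L[0][0] = 3.
Step 2: L[1][1] = √(1) = 1.
  L[2][0] = (6) / L[0][0] = 3.
  L[2][1] = (3) / L[1][1] = 3.
Step 3: L[2][2] = √(1) = 1.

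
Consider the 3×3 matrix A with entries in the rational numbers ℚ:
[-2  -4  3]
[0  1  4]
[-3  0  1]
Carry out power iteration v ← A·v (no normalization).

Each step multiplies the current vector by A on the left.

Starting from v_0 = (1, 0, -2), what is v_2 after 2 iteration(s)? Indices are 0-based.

v_0 = (1, 0, -2).
v_1 = A·v_0 = (-8, -8, -5).
v_2 = A·v_1 = (33, -28, 19).

v_2 = (33, -28, 19)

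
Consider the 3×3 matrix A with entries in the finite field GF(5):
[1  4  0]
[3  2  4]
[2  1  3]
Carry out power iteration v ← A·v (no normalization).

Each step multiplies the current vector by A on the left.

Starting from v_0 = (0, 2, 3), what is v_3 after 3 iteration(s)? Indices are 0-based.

v_0 = (0, 2, 3).
v_1 = A·v_0 = (3, 1, 1).
v_2 = A·v_1 = (2, 0, 0).
v_3 = A·v_2 = (2, 1, 4).

v_3 = (2, 1, 4)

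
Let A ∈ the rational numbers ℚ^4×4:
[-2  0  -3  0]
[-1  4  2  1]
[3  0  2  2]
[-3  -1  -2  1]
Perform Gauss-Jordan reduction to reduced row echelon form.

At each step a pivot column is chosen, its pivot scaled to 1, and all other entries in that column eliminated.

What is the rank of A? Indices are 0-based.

pivot(0,0)=-2: scale R0 → (1, 0, 3/2, 0)
  clear (1,0): R1 −= (-1)R0 → (0, 4, 7/2, 1)
  clear (2,0): R2 −= (3)R0 → (0, 0, -5/2, 2)
  clear (3,0): R3 −= (-3)R0 → (0, -1, 5/2, 1)
pivot(1,1)=4: scale R1 → (0, 1, 7/8, 1/4)
  clear (3,1): R3 −= (-1)R1 → (0, 0, 27/8, 5/4)
pivot(2,2)=-5/2: scale R2 → (0, 0, 1, -4/5)
  clear (0,2): R0 −= (3/2)R2 → (1, 0, 0, 6/5)
  clear (1,2): R1 −= (7/8)R2 → (0, 1, 0, 19/20)
  clear (3,2): R3 −= (27/8)R2 → (0, 0, 0, 79/20)
pivot(3,3)=79/20: scale R3 → (0, 0, 0, 1)
  clear (0,3): R0 −= (6/5)R3 → (1, 0, 0, 0)
  clear (1,3): R1 −= (19/20)R3 → (0, 1, 0, 0)
  clear (2,3): R2 −= (-4/5)R3 → (0, 0, 1, 0)

rank = 4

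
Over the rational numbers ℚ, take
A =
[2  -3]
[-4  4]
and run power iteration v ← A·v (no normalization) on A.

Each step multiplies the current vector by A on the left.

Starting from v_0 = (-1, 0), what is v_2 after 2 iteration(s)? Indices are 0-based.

v_0 = (-1, 0).
v_1 = A·v_0 = (-2, 4).
v_2 = A·v_1 = (-16, 24).

v_2 = (-16, 24)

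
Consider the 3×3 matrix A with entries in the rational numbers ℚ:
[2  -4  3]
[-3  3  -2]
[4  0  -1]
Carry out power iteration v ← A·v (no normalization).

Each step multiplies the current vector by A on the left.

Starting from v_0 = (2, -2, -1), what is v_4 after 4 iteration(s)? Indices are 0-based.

v_4 = (4177, -3881, 1891)

v_0 = (2, -2, -1).
v_1 = A·v_0 = (9, -10, 9).
v_2 = A·v_1 = (85, -75, 27).
v_3 = A·v_2 = (551, -534, 313).
v_4 = A·v_3 = (4177, -3881, 1891).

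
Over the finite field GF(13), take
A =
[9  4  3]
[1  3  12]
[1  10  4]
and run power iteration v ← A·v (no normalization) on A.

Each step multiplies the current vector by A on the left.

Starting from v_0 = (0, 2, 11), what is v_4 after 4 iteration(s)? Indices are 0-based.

v_4 = (2, 0, 11)

v_0 = (0, 2, 11).
v_1 = A·v_0 = (2, 8, 12).
v_2 = A·v_1 = (8, 1, 0).
v_3 = A·v_2 = (11, 11, 5).
v_4 = A·v_3 = (2, 0, 11).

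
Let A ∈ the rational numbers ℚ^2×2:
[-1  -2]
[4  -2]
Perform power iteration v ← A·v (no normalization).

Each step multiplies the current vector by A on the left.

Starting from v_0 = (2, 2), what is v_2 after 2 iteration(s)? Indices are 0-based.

v_2 = (-2, -32)

v_0 = (2, 2).
v_1 = A·v_0 = (-6, 4).
v_2 = A·v_1 = (-2, -32).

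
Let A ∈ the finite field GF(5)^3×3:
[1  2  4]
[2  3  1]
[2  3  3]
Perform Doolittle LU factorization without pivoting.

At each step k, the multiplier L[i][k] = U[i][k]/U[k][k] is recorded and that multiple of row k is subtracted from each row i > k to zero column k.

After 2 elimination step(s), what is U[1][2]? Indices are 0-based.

U[1][2] = 3

k=0: U[0][0]=1
  eliminate (1,0): mult=2, new row 1: (0, 4, 3); set L[1][0]=2
  eliminate (2,0): mult=2, new row 2: (0, 4, 0); set L[2][0]=2
k=1: U[1][1]=4
  eliminate (2,1): mult=1, new row 2: (0, 0, 2); set L[2][1]=1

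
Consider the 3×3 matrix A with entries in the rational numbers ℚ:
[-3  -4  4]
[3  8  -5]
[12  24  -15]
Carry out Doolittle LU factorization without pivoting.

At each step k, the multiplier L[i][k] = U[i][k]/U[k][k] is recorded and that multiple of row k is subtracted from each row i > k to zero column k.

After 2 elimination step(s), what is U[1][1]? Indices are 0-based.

Step 1: pivot at (0,0) is -3.
  row1 ← row1 − (-1)·row0  ⇒  L[1][0]=-1, U row1=(0, 4, -1)
  row2 ← row2 − (-4)·row0  ⇒  L[2][0]=-4, U row2=(0, 8, 1)
Step 2: pivot at (1,1) is 4.
  row2 ← row2 − (2)·row1  ⇒  L[2][1]=2, U row2=(0, 0, 3)

U[1][1] = 4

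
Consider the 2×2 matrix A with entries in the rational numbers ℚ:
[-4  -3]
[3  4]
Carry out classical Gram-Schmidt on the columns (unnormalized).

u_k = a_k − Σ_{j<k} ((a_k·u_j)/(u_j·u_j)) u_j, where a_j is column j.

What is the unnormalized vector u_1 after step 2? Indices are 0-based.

u_1 = (21/25, 28/25)

Step 1: u_0 = a_0 = (-4, 3).
Step 2: u_1 = a_1 − (24/25)·u_0 = (21/25, 28/25).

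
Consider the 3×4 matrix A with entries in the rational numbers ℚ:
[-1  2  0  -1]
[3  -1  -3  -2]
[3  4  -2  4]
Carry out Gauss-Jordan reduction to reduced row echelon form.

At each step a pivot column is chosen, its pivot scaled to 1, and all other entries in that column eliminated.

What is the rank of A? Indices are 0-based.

pivot(0,0)=-1: scale R0 → (1, -2, 0, 1)
  clear (1,0): R1 −= (3)R0 → (0, 5, -3, -5)
  clear (2,0): R2 −= (3)R0 → (0, 10, -2, 1)
pivot(1,1)=5: scale R1 → (0, 1, -3/5, -1)
  clear (0,1): R0 −= (-2)R1 → (1, 0, -6/5, -1)
  clear (2,1): R2 −= (10)R1 → (0, 0, 4, 11)
pivot(2,2)=4: scale R2 → (0, 0, 1, 11/4)
  clear (0,2): R0 −= (-6/5)R2 → (1, 0, 0, 23/10)
  clear (1,2): R1 −= (-3/5)R2 → (0, 1, 0, 13/20)

rank = 3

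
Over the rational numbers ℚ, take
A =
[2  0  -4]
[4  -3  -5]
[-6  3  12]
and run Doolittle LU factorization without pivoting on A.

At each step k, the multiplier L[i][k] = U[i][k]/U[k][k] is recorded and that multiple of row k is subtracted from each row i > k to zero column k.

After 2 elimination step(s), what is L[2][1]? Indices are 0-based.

L[2][1] = -1

Step 1: pivot at (0,0) is 2.
  row1 ← row1 − (2)·row0  ⇒  L[1][0]=2, U row1=(0, -3, 3)
  row2 ← row2 − (-3)·row0  ⇒  L[2][0]=-3, U row2=(0, 3, 0)
Step 2: pivot at (1,1) is -3.
  row2 ← row2 − (-1)·row1  ⇒  L[2][1]=-1, U row2=(0, 0, 3)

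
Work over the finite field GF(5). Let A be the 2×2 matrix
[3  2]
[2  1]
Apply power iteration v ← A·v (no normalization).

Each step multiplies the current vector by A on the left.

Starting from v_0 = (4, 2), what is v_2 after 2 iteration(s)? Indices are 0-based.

v_0 = (4, 2).
v_1 = A·v_0 = (1, 0).
v_2 = A·v_1 = (3, 2).

v_2 = (3, 2)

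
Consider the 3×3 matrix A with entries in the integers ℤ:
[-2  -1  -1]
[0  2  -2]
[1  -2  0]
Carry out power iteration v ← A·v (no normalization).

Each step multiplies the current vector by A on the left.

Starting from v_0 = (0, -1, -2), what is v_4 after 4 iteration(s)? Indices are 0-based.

v_4 = (-34, 24, 17)

v_0 = (0, -1, -2).
v_1 = A·v_0 = (3, 2, 2).
v_2 = A·v_1 = (-10, 0, -1).
v_3 = A·v_2 = (21, 2, -10).
v_4 = A·v_3 = (-34, 24, 17).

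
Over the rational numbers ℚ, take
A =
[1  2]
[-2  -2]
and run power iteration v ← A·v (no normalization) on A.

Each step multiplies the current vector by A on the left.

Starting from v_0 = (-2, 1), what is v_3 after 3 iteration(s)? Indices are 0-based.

v_0 = (-2, 1).
v_1 = A·v_0 = (0, 2).
v_2 = A·v_1 = (4, -4).
v_3 = A·v_2 = (-4, 0).

v_3 = (-4, 0)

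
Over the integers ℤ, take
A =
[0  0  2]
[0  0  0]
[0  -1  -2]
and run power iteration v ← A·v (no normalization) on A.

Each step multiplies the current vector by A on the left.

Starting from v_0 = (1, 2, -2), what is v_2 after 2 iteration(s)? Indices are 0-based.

v_0 = (1, 2, -2).
v_1 = A·v_0 = (-4, 0, 2).
v_2 = A·v_1 = (4, 0, -4).

v_2 = (4, 0, -4)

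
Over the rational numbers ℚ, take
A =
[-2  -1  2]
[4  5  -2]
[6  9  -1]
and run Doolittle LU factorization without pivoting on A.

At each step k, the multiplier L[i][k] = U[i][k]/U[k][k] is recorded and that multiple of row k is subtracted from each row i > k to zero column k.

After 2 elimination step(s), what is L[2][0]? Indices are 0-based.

L[2][0] = -3

Step 1: pivot at (0,0) is -2.
  row1 ← row1 − (-2)·row0  ⇒  L[1][0]=-2, U row1=(0, 3, 2)
  row2 ← row2 − (-3)·row0  ⇒  L[2][0]=-3, U row2=(0, 6, 5)
Step 2: pivot at (1,1) is 3.
  row2 ← row2 − (2)·row1  ⇒  L[2][1]=2, U row2=(0, 0, 1)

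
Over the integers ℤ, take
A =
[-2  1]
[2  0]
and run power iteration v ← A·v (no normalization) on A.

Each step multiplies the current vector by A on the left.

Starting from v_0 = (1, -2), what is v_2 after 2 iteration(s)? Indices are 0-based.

v_0 = (1, -2).
v_1 = A·v_0 = (-4, 2).
v_2 = A·v_1 = (10, -8).

v_2 = (10, -8)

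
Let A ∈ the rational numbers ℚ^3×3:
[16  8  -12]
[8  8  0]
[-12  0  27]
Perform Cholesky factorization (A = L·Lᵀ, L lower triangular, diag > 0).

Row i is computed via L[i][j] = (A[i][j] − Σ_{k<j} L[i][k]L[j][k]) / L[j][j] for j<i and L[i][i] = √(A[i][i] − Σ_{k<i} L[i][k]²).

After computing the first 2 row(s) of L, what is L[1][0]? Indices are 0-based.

L[1][0] = 2

Step 1: L[0][0] = √(16) = 4.
  L[1][0] = (8) / L[0][0] = 2.
Step 2: L[1][1] = √(4) = 2.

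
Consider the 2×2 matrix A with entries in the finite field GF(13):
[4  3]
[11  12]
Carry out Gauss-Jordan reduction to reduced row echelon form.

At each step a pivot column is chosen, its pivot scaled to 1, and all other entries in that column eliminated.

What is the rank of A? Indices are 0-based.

pivot(0,0)=4: scale R0 → (1, 4)
  clear (1,0): R1 −= (11)R0 → (0, 7)
pivot(1,1)=7: scale R1 → (0, 1)
  clear (0,1): R0 −= (4)R1 → (1, 0)

rank = 2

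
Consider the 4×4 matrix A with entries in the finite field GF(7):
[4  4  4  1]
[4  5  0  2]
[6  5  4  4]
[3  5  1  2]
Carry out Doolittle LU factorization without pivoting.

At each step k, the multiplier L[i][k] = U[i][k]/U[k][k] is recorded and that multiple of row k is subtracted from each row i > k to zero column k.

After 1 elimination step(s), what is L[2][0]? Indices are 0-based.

Step 1: pivot at (0,0) is 4.
  row1 ← row1 − (1)·row0  ⇒  L[1][0]=1, U row1=(0, 1, 3, 1)
  row2 ← row2 − (5)·row0  ⇒  L[2][0]=5, U row2=(0, 6, 5, 6)
  row3 ← row3 − (6)·row0  ⇒  L[3][0]=6, U row3=(0, 2, 5, 3)

L[2][0] = 5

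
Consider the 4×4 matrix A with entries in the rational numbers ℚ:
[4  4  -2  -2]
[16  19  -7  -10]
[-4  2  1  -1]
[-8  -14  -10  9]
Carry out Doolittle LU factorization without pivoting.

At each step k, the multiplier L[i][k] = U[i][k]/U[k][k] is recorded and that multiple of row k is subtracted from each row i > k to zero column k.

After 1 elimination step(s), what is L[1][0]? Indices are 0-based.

L[1][0] = 4

k=0: U[0][0]=4
  eliminate (1,0): mult=4, new row 1: (0, 3, 1, -2); set L[1][0]=4
  eliminate (2,0): mult=-1, new row 2: (0, 6, -1, -3); set L[2][0]=-1
  eliminate (3,0): mult=-2, new row 3: (0, -6, -14, 5); set L[3][0]=-2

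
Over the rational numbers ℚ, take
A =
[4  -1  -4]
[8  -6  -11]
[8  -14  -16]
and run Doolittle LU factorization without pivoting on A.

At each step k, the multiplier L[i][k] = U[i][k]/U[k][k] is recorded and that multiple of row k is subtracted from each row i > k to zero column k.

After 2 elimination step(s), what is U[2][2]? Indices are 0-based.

U[2][2] = 1

k=0: U[0][0]=4
  eliminate (1,0): mult=2, new row 1: (0, -4, -3); set L[1][0]=2
  eliminate (2,0): mult=2, new row 2: (0, -12, -8); set L[2][0]=2
k=1: U[1][1]=-4
  eliminate (2,1): mult=3, new row 2: (0, 0, 1); set L[2][1]=3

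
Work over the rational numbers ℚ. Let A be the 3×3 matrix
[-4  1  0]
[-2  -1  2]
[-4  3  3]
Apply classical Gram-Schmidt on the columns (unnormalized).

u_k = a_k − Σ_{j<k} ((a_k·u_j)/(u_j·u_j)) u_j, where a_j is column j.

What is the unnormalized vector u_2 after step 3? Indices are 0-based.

u_2 = (-17/10, 34/25, 51/50)

Step 1: u_0 = a_0 = (-4, -2, -4).
Step 2: u_1 = a_1 − (-7/18)·u_0 = (-5/9, -16/9, 13/9).
Step 3: u_2 = a_2 − (-4/9)·u_0 − (7/50)·u_1 = (-17/10, 34/25, 51/50).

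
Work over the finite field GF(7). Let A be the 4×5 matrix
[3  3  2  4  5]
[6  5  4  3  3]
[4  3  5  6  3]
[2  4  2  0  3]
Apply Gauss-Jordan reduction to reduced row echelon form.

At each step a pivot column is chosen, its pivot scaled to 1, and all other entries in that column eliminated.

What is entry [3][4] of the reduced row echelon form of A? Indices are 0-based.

M[3][4] = 1

pivot(0,0)=3: scale R0 → (1, 1, 3, 6, 4)
  clear (1,0): R1 −= (6)R0 → (0, 6, 0, 2, 0)
  clear (2,0): R2 −= (4)R0 → (0, 6, 0, 3, 1)
  clear (3,0): R3 −= (2)R0 → (0, 2, 3, 2, 2)
pivot(1,1)=6: scale R1 → (0, 1, 0, 5, 0)
  clear (0,1): R0 −= (1)R1 → (1, 0, 3, 1, 4)
  clear (2,1): R2 −= (6)R1 → (0, 0, 0, 1, 1)
  clear (3,1): R3 −= (2)R1 → (0, 0, 3, 6, 2)
pivot(2,2): swap R2↔R3
pivot(2,2)=3: scale R2 → (0, 0, 1, 2, 3)
  clear (0,2): R0 −= (3)R2 → (1, 0, 0, 2, 2)
pivot(3,3)=1: scale R3 → (0, 0, 0, 1, 1)
  clear (0,3): R0 −= (2)R3 → (1, 0, 0, 0, 0)
  clear (1,3): R1 −= (5)R3 → (0, 1, 0, 0, 2)
  clear (2,3): R2 −= (2)R3 → (0, 0, 1, 0, 1)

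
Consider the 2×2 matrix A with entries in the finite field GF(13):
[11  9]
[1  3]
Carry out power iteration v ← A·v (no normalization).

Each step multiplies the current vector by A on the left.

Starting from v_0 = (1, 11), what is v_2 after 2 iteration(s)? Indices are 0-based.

v_0 = (1, 11).
v_1 = A·v_0 = (6, 8).
v_2 = A·v_1 = (8, 4).

v_2 = (8, 4)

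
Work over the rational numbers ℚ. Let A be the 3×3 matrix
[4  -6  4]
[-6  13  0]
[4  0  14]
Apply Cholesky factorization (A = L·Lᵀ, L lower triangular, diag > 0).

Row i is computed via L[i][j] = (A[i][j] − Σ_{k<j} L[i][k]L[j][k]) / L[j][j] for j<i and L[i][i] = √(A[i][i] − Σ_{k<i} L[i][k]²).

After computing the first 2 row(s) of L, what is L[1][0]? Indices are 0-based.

L[1][0] = -3

Step 1: L[0][0] = √(4) = 2.
  L[1][0] = (-6) / L[0][0] = -3.
Step 2: L[1][1] = √(4) = 2.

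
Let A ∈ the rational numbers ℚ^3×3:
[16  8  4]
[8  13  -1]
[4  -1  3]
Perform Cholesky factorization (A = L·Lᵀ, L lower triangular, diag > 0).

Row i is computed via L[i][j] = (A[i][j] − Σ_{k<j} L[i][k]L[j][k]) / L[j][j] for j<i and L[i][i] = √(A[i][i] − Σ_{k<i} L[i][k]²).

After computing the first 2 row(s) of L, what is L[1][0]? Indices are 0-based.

Step 1: L[0][0] = √(16) = 4.
  L[1][0] = (8) / L[0][0] = 2.
Step 2: L[1][1] = √(9) = 3.

L[1][0] = 2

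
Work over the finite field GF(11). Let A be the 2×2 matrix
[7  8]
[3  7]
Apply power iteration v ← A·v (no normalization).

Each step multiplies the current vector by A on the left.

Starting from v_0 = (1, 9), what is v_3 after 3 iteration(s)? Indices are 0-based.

v_0 = (1, 9).
v_1 = A·v_0 = (2, 0).
v_2 = A·v_1 = (3, 6).
v_3 = A·v_2 = (3, 7).

v_3 = (3, 7)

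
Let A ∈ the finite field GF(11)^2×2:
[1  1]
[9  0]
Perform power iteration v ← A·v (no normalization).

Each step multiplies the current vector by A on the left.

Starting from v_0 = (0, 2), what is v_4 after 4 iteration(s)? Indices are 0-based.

v_4 = (5, 4)

v_0 = (0, 2).
v_1 = A·v_0 = (2, 0).
v_2 = A·v_1 = (2, 7).
v_3 = A·v_2 = (9, 7).
v_4 = A·v_3 = (5, 4).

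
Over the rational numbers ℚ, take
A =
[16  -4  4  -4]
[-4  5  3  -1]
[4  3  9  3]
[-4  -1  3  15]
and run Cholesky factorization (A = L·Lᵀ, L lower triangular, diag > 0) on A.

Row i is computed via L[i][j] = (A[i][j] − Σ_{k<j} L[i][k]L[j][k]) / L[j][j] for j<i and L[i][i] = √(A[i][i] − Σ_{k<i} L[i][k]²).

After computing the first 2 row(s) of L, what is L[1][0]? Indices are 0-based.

Step 1: L[0][0] = √(16) = 4.
  L[1][0] = (-4) / L[0][0] = -1.
Step 2: L[1][1] = √(4) = 2.

L[1][0] = -1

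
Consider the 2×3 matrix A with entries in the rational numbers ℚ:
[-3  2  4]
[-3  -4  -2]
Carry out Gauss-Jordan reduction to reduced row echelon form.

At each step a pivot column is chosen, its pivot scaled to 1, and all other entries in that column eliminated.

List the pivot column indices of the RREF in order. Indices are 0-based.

pivot(0,0)=-3: scale R0 → (1, -2/3, -4/3)
  clear (1,0): R1 −= (-3)R0 → (0, -6, -6)
pivot(1,1)=-6: scale R1 → (0, 1, 1)
  clear (0,1): R0 −= (-2/3)R1 → (1, 0, -2/3)

pivot columns: 0, 1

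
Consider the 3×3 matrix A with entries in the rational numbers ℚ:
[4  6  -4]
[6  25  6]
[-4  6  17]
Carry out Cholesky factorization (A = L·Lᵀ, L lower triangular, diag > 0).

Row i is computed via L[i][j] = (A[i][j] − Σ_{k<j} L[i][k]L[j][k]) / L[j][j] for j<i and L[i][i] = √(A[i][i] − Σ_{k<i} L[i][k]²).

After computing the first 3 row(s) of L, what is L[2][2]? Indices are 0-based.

Step 1: L[0][0] = √(4) = 2.
  L[1][0] = (6) / L[0][0] = 3.
Step 2: L[1][1] = √(16) = 4.
  L[2][0] = (-4) / L[0][0] = -2.
  L[2][1] = (12) / L[1][1] = 3.
Step 3: L[2][2] = √(4) = 2.

L[2][2] = 2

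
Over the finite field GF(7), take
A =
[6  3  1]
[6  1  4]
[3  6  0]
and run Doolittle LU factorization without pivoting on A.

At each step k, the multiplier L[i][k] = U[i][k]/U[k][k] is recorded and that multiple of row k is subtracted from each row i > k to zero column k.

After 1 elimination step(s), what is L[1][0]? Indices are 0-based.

L[1][0] = 1

Step 1: pivot at (0,0) is 6.
  row1 ← row1 − (1)·row0  ⇒  L[1][0]=1, U row1=(0, 5, 3)
  row2 ← row2 − (4)·row0  ⇒  L[2][0]=4, U row2=(0, 1, 3)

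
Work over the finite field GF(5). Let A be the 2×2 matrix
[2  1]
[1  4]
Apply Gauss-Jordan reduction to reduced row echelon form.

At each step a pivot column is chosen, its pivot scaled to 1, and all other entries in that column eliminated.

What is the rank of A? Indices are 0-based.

step 1: normalize row 0 (÷2) = (1, 3)
  row 1: subtract 1×row0 = (0, 1)
step 2: normalize row 1 (÷1) = (0, 1)
  row 0: subtract 3×row1 = (1, 0)

rank = 2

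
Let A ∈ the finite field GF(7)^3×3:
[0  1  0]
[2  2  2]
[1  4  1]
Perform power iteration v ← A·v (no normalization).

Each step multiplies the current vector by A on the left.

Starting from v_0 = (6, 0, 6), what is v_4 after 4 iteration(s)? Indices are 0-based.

v_0 = (6, 0, 6).
v_1 = A·v_0 = (0, 3, 5).
v_2 = A·v_1 = (3, 2, 3).
v_3 = A·v_2 = (2, 2, 0).
v_4 = A·v_3 = (2, 1, 3).

v_4 = (2, 1, 3)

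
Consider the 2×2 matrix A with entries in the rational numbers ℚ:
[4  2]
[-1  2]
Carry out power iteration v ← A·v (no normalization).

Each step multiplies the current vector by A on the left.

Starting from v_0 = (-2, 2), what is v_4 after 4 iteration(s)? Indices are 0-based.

v_4 = (136, 56)

v_0 = (-2, 2).
v_1 = A·v_0 = (-4, 6).
v_2 = A·v_1 = (-4, 16).
v_3 = A·v_2 = (16, 36).
v_4 = A·v_3 = (136, 56).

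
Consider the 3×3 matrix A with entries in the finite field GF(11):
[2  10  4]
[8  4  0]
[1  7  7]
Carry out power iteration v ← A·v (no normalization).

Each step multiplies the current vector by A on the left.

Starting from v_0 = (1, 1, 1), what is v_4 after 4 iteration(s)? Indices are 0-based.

v_0 = (1, 1, 1).
v_1 = A·v_0 = (5, 1, 4).
v_2 = A·v_1 = (3, 0, 7).
v_3 = A·v_2 = (1, 2, 8).
v_4 = A·v_3 = (10, 5, 5).

v_4 = (10, 5, 5)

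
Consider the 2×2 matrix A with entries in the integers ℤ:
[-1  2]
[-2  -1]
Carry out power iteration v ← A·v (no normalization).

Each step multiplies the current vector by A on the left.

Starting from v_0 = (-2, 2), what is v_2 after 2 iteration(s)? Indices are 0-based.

v_0 = (-2, 2).
v_1 = A·v_0 = (6, 2).
v_2 = A·v_1 = (-2, -14).

v_2 = (-2, -14)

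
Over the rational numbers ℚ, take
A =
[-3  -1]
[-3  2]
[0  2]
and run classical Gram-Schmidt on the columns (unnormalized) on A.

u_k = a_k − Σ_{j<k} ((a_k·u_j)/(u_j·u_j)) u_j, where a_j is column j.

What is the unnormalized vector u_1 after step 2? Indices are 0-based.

u_1 = (-3/2, 3/2, 2)

Step 1: u_0 = a_0 = (-3, -3, 0).
Step 2: u_1 = a_1 − (-1/6)·u_0 = (-3/2, 3/2, 2).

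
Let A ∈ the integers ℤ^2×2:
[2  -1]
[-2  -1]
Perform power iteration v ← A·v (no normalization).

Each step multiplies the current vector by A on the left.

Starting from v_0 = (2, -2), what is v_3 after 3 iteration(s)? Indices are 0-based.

v_3 = (38, -18)

v_0 = (2, -2).
v_1 = A·v_0 = (6, -2).
v_2 = A·v_1 = (14, -10).
v_3 = A·v_2 = (38, -18).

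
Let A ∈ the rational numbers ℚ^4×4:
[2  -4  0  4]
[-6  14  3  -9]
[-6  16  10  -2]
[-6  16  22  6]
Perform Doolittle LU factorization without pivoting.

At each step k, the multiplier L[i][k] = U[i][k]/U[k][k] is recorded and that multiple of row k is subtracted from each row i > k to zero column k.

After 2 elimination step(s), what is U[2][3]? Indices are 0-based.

k=0: U[0][0]=2
  eliminate (1,0): mult=-3, new row 1: (0, 2, 3, 3); set L[1][0]=-3
  eliminate (2,0): mult=-3, new row 2: (0, 4, 10, 10); set L[2][0]=-3
  eliminate (3,0): mult=-3, new row 3: (0, 4, 22, 18); set L[3][0]=-3
k=1: U[1][1]=2
  eliminate (2,1): mult=2, new row 2: (0, 0, 4, 4); set L[2][1]=2
  eliminate (3,1): mult=2, new row 3: (0, 0, 16, 12); set L[3][1]=2

U[2][3] = 4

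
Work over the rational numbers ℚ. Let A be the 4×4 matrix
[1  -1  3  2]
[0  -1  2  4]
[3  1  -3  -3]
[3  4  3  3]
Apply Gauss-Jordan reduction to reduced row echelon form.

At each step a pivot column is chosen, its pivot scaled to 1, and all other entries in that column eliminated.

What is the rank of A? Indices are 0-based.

rank = 4

[1] R0 /= 1  ⇒  (1, -1, 3, 2)
     R2 -= 3·R0  ⇒  (0, 4, -12, -9)
     R3 -= 3·R0  ⇒  (0, 7, -6, -3)
[2] R1 /= -1  ⇒  (0, 1, -2, -4)
     R0 -= -1·R1  ⇒  (1, 0, 1, -2)
     R2 -= 4·R1  ⇒  (0, 0, -4, 7)
     R3 -= 7·R1  ⇒  (0, 0, 8, 25)
[3] R2 /= -4  ⇒  (0, 0, 1, -7/4)
     R0 -= 1·R2  ⇒  (1, 0, 0, -1/4)
     R1 -= -2·R2  ⇒  (0, 1, 0, -15/2)
     R3 -= 8·R2  ⇒  (0, 0, 0, 39)
[4] R3 /= 39  ⇒  (0, 0, 0, 1)
     R0 -= -1/4·R3  ⇒  (1, 0, 0, 0)
     R1 -= -15/2·R3  ⇒  (0, 1, 0, 0)
     R2 -= -7/4·R3  ⇒  (0, 0, 1, 0)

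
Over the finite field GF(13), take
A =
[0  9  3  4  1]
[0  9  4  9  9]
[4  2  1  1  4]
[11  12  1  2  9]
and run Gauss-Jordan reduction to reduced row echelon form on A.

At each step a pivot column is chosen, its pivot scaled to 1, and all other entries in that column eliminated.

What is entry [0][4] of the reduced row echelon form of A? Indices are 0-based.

step 1: exchange rows 0,2
step 1: normalize row 0 (÷4) = (1, 7, 10, 10, 1)
  row 3: subtract 11×row0 = (0, 0, 8, 9, 11)
step 2: normalize row 1 (÷9) = (0, 1, 12, 1, 1)
  row 0: subtract 7×row1 = (1, 0, 4, 3, 7)
  row 2: subtract 9×row1 = (0, 0, 12, 8, 5)
step 3: normalize row 2 (÷12) = (0, 0, 1, 5, 8)
  row 0: subtract 4×row2 = (1, 0, 0, 9, 1)
  row 1: subtract 12×row2 = (0, 1, 0, 6, 9)
  row 3: subtract 8×row2 = (0, 0, 0, 8, 12)
step 4: normalize row 3 (÷8) = (0, 0, 0, 1, 8)
  row 0: subtract 9×row3 = (1, 0, 0, 0, 7)
  row 1: subtract 6×row3 = (0, 1, 0, 0, 0)
  row 2: subtract 5×row3 = (0, 0, 1, 0, 7)

M[0][4] = 7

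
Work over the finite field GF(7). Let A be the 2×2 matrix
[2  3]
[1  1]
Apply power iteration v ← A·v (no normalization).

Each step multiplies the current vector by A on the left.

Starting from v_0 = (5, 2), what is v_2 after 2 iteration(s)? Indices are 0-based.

v_2 = (4, 2)

v_0 = (5, 2).
v_1 = A·v_0 = (2, 0).
v_2 = A·v_1 = (4, 2).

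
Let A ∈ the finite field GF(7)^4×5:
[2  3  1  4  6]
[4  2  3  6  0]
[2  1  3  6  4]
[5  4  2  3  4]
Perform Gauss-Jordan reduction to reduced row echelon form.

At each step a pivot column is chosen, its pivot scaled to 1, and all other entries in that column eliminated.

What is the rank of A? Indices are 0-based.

rank = 4

[1] R0 /= 2  ⇒  (1, 5, 4, 2, 3)
     R1 -= 4·R0  ⇒  (0, 3, 1, 5, 2)
     R2 -= 2·R0  ⇒  (0, 5, 2, 2, 5)
     R3 -= 5·R0  ⇒  (0, 0, 3, 0, 3)
[2] R1 /= 3  ⇒  (0, 1, 5, 4, 3)
     R0 -= 5·R1  ⇒  (1, 0, 0, 3, 2)
     R2 -= 5·R1  ⇒  (0, 0, 5, 3, 4)
[3] R2 /= 5  ⇒  (0, 0, 1, 2, 5)
     R1 -= 5·R2  ⇒  (0, 1, 0, 1, 6)
     R3 -= 3·R2  ⇒  (0, 0, 0, 1, 2)
[4] R3 /= 1  ⇒  (0, 0, 0, 1, 2)
     R0 -= 3·R3  ⇒  (1, 0, 0, 0, 3)
     R1 -= 1·R3  ⇒  (0, 1, 0, 0, 4)
     R2 -= 2·R3  ⇒  (0, 0, 1, 0, 1)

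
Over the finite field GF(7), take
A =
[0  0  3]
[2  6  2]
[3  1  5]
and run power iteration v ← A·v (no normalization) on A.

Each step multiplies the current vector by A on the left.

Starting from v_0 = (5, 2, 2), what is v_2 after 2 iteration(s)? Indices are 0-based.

v_0 = (5, 2, 2).
v_1 = A·v_0 = (6, 5, 6).
v_2 = A·v_1 = (4, 5, 4).

v_2 = (4, 5, 4)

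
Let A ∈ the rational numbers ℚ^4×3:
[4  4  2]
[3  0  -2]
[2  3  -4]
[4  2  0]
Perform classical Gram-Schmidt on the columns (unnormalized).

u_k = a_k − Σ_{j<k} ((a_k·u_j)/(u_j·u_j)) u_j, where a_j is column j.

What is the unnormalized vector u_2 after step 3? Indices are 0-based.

Step 1: u_0 = a_0 = (4, 3, 2, 4).
Step 2: u_1 = a_1 − (2/3)·u_0 = (4/3, -2, 5/3, -2/3).
Step 3: u_2 = a_2 − (-2/15)·u_0 − (0)·u_1 = (38/15, -8/5, -56/15, 8/15).

u_2 = (38/15, -8/5, -56/15, 8/15)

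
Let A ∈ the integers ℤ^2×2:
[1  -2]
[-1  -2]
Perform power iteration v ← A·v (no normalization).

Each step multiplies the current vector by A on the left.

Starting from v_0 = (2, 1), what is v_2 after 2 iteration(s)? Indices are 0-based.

v_0 = (2, 1).
v_1 = A·v_0 = (0, -4).
v_2 = A·v_1 = (8, 8).

v_2 = (8, 8)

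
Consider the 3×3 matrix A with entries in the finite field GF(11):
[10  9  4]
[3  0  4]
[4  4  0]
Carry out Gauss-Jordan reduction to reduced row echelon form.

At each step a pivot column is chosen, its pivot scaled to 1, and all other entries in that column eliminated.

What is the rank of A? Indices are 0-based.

rank = 3

step 1: normalize row 0 (÷10) = (1, 2, 7)
  row 1: subtract 3×row0 = (0, 5, 5)
  row 2: subtract 4×row0 = (0, 7, 5)
step 2: normalize row 1 (÷5) = (0, 1, 1)
  row 0: subtract 2×row1 = (1, 0, 5)
  row 2: subtract 7×row1 = (0, 0, 9)
step 3: normalize row 2 (÷9) = (0, 0, 1)
  row 0: subtract 5×row2 = (1, 0, 0)
  row 1: subtract 1×row2 = (0, 1, 0)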